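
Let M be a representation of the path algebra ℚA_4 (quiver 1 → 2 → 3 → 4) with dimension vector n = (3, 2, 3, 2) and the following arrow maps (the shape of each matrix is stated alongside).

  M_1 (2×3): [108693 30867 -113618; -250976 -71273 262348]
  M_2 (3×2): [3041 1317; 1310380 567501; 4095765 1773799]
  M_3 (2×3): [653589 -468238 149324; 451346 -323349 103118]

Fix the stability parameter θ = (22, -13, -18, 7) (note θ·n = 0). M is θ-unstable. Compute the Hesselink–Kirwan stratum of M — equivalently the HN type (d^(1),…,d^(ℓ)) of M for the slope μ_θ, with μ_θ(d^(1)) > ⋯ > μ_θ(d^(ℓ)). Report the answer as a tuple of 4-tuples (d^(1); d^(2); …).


Barcode: M ≅ I[1,1], I[1,4]^2, I[3,3]. HN layers by μ_θ (4 steps, strictly decreasing):
  μ^(1)=22; μ^(2)=7; μ^(3)=-3; μ^(4)=-18

((1, 0, 0, 0); (0, 0, 0, 2); (2, 2, 2, 0); (0, 0, 1, 0))


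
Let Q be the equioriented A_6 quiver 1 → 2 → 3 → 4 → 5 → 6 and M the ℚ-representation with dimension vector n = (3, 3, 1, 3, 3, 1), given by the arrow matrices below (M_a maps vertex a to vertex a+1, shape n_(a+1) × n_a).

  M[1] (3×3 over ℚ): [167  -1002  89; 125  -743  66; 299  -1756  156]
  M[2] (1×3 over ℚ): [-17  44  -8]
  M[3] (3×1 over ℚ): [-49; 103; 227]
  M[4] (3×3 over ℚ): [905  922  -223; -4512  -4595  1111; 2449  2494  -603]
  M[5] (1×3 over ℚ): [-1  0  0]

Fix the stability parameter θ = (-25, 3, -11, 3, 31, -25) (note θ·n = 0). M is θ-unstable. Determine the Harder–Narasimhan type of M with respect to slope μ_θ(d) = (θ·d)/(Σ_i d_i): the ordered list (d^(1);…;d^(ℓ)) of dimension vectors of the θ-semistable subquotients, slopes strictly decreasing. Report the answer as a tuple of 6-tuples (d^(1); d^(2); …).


Interval decomposition of M: I[1,2]^2, I[1,4], I[4,5], I[4,6], I[5,5].
HN type (ℓ=4): μ^(1)=31; μ^(2)=3; μ^(3)=-4; μ^(4)=-25

((0, 0, 0, 0, 2, 0); (0, 2, 0, 3, 1, 1); (0, 1, 1, 0, 0, 0); (3, 0, 0, 0, 0, 0))


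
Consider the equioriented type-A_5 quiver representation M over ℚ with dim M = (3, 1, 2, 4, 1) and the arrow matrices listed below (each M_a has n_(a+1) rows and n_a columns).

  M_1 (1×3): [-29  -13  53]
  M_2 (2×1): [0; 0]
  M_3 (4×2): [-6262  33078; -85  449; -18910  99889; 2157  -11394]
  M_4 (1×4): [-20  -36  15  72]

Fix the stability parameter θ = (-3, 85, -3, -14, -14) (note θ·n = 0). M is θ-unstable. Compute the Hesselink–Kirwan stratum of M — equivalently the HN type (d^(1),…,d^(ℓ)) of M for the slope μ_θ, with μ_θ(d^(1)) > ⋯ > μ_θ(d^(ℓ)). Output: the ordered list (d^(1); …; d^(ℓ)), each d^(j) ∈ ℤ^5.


Interval decomposition of M: I[1,1]^2, I[1,2], I[3,4], I[3,5], I[4,4]^2.
HN type (ℓ=5): μ^(1)=85; μ^(2)=-3; μ^(3)=-17/2; μ^(4)=-31/3; μ^(5)=-14

((0, 1, 0, 0, 0); (3, 0, 0, 0, 0); (0, 0, 1, 1, 0); (0, 0, 1, 1, 1); (0, 0, 0, 2, 0))


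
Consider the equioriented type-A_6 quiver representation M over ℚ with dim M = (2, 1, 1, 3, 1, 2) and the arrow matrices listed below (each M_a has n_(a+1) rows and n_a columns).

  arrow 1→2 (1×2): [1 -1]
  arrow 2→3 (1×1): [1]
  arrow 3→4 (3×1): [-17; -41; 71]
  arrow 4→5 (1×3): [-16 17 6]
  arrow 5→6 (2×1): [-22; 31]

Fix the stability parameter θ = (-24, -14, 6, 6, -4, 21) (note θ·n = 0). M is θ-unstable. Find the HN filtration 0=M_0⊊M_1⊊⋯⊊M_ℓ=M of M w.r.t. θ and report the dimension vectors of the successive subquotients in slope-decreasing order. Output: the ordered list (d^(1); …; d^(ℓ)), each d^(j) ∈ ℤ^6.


Via rank(M_{q-1}∘⋯∘M_p): M ≅ I[1,1], I[1,6], I[4,4]^2, I[6,6].
μ_θ-semistable layers: μ^(1)=21; μ^(2)=6; μ^(3)=8/3; μ^(4)=-14; μ^(5)=-24

((0, 0, 0, 0, 0, 2); (0, 0, 0, 2, 0, 0); (0, 0, 1, 1, 1, 0); (0, 1, 0, 0, 0, 0); (2, 0, 0, 0, 0, 0))


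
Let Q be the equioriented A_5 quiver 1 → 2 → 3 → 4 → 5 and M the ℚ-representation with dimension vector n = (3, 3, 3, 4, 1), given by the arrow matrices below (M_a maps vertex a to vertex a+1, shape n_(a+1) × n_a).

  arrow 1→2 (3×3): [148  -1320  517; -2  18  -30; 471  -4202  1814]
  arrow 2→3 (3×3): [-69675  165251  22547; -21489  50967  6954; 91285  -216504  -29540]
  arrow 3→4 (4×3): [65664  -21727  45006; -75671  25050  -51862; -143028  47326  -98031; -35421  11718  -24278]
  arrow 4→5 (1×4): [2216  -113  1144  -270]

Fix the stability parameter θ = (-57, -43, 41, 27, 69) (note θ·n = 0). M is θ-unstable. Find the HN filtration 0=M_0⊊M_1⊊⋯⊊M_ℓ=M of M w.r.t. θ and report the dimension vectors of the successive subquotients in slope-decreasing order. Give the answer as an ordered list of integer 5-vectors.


Via rank(M_{q-1}∘⋯∘M_p): M ≅ I[1,4]^2, I[1,5], I[4,4].
μ_θ-semistable layers: μ^(1)=69; μ^(2)=34; μ^(3)=27; μ^(4)=-43; μ^(5)=-57

((0, 0, 0, 0, 1); (0, 0, 3, 3, 0); (0, 0, 0, 1, 0); (0, 3, 0, 0, 0); (3, 0, 0, 0, 0))


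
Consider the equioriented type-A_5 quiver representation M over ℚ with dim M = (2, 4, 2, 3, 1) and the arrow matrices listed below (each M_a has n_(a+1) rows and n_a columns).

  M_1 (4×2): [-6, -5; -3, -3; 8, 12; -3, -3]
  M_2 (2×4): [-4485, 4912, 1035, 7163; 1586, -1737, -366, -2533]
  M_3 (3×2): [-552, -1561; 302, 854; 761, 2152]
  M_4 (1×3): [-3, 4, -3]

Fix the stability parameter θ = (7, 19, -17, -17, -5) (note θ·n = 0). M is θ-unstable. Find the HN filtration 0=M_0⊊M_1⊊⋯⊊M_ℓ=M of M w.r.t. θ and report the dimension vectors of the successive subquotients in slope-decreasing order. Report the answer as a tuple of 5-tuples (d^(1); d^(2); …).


Interval decomposition of M: I[1,2], I[1,5], I[2,2], I[2,4], I[4,4].
HN type (ℓ=5): μ^(1)=19; μ^(2)=7; μ^(3)=-13/5; μ^(4)=-5; μ^(5)=-17

((0, 2, 0, 0, 0); (1, 0, 0, 0, 0); (1, 1, 1, 1, 1); (0, 1, 1, 1, 0); (0, 0, 0, 1, 0))


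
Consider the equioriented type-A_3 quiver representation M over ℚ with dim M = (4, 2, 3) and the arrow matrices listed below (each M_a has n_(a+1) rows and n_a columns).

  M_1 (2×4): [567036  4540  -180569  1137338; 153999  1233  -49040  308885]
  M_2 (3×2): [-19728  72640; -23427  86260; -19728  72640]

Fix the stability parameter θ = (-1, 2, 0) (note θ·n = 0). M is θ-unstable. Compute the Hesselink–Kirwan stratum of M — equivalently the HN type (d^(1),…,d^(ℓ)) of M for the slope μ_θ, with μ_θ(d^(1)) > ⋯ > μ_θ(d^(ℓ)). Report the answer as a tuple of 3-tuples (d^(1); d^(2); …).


Barcode: M ≅ I[1,1]^2, I[1,2], I[1,3], I[3,3]^2. HN layers by μ_θ (4 steps, strictly decreasing):
  μ^(1)=2; μ^(2)=1; μ^(3)=0; μ^(4)=-1

((0, 1, 0); (0, 1, 1); (0, 0, 2); (4, 0, 0))


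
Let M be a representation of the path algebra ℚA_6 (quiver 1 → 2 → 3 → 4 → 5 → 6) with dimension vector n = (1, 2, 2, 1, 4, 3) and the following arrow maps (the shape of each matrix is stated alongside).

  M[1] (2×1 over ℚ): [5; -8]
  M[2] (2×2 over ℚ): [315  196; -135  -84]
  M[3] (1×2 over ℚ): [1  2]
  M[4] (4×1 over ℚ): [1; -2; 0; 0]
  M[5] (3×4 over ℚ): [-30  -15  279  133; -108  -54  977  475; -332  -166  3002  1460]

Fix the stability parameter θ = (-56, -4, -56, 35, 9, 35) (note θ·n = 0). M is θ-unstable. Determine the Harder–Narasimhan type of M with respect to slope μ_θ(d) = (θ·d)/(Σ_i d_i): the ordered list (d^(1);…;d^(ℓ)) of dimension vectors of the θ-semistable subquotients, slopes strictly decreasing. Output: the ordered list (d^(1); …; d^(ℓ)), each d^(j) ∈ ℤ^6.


Interval decomposition of M: I[1,5], I[2,2], I[3,3], I[5,6]^3.
HN type (ℓ=6): μ^(1)=35; μ^(2)=22; μ^(3)=9; μ^(4)=-4; μ^(5)=-30; μ^(6)=-56

((0, 0, 0, 0, 0, 3); (0, 0, 0, 1, 1, 0); (0, 0, 0, 0, 3, 0); (0, 1, 0, 0, 0, 0); (0, 1, 1, 0, 0, 0); (1, 0, 1, 0, 0, 0))


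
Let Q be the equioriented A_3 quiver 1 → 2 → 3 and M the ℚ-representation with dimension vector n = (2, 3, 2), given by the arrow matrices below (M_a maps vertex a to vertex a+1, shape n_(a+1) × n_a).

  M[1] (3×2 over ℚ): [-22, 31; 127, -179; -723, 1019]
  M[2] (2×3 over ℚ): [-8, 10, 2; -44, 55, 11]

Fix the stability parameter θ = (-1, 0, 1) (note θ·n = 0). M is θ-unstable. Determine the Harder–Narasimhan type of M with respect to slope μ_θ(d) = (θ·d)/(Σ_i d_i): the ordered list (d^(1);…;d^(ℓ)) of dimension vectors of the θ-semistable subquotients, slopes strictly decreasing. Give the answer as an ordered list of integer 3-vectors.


Via rank(M_{q-1}∘⋯∘M_p): M ≅ I[1,2]^2, I[2,3], I[3,3].
μ_θ-semistable layers: μ^(1)=1; μ^(2)=0; μ^(3)=-1

((0, 0, 2); (0, 3, 0); (2, 0, 0))


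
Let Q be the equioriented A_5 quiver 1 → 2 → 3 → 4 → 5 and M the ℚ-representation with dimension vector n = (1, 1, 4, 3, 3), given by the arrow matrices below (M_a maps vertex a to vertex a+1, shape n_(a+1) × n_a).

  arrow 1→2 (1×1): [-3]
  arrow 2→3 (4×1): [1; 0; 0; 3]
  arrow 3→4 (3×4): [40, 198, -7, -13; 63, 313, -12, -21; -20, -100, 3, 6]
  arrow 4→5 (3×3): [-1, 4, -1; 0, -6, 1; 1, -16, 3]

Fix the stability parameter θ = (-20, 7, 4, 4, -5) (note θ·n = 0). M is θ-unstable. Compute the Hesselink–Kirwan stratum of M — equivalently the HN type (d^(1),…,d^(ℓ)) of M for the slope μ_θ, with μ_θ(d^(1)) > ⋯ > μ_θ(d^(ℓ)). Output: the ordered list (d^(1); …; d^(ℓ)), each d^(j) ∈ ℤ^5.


Barcode: M ≅ I[1,5], I[3,3], I[3,4], I[3,5], I[5,5]. HN layers by μ_θ (5 steps, strictly decreasing):
  μ^(1)=4; μ^(2)=5/2; μ^(3)=1; μ^(4)=-5; μ^(5)=-20

((0, 0, 2, 1, 0); (0, 1, 1, 1, 1); (0, 0, 1, 1, 1); (0, 0, 0, 0, 1); (1, 0, 0, 0, 0))


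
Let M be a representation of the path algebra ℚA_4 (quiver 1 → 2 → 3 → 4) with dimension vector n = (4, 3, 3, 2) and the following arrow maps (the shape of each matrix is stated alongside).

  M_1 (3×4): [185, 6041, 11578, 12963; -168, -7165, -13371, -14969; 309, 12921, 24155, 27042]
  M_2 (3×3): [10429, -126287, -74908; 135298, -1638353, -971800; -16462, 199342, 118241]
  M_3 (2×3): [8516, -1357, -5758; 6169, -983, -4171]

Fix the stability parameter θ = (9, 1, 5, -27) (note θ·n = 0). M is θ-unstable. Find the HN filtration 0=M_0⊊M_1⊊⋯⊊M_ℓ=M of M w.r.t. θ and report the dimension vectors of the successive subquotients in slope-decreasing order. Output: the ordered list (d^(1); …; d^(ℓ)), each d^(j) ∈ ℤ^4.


Via rank(M_{q-1}∘⋯∘M_p): M ≅ I[1,1], I[1,3], I[1,4]^2.
μ_θ-semistable layers: μ^(1)=9; μ^(2)=5; μ^(3)=-3

((1, 0, 0, 0); (1, 1, 1, 0); (2, 2, 2, 2))


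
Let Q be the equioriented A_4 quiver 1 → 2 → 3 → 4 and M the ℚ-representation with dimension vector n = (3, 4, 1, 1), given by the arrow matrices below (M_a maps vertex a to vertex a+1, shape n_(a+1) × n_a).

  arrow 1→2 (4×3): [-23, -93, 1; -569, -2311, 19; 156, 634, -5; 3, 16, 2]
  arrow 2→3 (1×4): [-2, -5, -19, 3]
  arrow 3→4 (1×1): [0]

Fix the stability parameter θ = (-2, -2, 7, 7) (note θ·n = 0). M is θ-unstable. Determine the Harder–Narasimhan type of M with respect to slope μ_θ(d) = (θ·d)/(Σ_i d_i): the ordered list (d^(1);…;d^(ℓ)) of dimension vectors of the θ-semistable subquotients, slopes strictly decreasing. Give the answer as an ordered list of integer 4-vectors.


Barcode: M ≅ I[1,2]^2, I[1,3], I[2,2], I[4,4]. HN layers by μ_θ (2 steps, strictly decreasing):
  μ^(1)=7; μ^(2)=-2

((0, 0, 1, 1); (3, 4, 0, 0))


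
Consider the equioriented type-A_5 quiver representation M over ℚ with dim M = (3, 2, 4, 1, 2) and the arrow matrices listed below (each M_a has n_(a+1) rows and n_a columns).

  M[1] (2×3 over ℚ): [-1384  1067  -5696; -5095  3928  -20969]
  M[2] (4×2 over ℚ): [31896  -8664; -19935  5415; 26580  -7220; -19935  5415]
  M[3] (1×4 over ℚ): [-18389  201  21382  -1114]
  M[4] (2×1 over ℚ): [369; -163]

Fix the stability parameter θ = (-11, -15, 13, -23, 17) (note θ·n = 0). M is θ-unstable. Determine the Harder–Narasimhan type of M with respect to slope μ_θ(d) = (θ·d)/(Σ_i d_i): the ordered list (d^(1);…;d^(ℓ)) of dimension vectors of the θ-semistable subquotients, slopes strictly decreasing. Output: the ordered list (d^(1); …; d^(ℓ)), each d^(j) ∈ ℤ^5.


Interval decomposition of M: I[1,1], I[1,2], I[1,5], I[3,3]^3, I[5,5].
HN type (ℓ=5): μ^(1)=17; μ^(2)=13; μ^(3)=-5; μ^(4)=-11; μ^(5)=-13

((0, 0, 0, 0, 2); (0, 0, 3, 0, 0); (0, 0, 1, 1, 0); (1, 0, 0, 0, 0); (2, 2, 0, 0, 0))


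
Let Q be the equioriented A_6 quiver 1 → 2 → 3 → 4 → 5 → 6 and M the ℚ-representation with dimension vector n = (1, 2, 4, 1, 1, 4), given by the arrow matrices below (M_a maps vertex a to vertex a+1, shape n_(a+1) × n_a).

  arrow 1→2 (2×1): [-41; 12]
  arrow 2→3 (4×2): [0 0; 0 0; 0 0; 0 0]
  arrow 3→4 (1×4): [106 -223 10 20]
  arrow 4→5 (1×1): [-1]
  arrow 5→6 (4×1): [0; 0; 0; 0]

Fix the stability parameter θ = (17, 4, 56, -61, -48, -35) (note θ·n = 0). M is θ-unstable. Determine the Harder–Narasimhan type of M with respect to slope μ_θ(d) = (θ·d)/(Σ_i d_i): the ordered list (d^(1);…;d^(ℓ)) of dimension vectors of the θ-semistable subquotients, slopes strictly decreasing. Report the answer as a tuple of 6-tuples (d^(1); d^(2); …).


Interval decomposition of M: I[1,2], I[2,2], I[3,3]^3, I[3,5], I[6,6]^4.
HN type (ℓ=5): μ^(1)=56; μ^(2)=21/2; μ^(3)=4; μ^(4)=-53/3; μ^(5)=-35

((0, 0, 3, 0, 0, 0); (1, 1, 0, 0, 0, 0); (0, 1, 0, 0, 0, 0); (0, 0, 1, 1, 1, 0); (0, 0, 0, 0, 0, 4))


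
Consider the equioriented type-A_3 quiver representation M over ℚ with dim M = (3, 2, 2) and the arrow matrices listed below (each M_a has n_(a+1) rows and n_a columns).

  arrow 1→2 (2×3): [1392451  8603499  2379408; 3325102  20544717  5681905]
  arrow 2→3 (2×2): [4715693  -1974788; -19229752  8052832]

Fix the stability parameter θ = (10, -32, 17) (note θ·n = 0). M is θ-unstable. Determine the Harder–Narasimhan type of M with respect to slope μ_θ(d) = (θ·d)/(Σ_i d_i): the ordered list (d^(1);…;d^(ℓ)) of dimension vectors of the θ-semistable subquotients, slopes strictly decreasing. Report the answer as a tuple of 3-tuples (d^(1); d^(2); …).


Interval decomposition of M: I[1,1], I[1,2], I[1,3], I[3,3].
HN type (ℓ=3): μ^(1)=17; μ^(2)=10; μ^(3)=-11

((0, 0, 2); (1, 0, 0); (2, 2, 0))


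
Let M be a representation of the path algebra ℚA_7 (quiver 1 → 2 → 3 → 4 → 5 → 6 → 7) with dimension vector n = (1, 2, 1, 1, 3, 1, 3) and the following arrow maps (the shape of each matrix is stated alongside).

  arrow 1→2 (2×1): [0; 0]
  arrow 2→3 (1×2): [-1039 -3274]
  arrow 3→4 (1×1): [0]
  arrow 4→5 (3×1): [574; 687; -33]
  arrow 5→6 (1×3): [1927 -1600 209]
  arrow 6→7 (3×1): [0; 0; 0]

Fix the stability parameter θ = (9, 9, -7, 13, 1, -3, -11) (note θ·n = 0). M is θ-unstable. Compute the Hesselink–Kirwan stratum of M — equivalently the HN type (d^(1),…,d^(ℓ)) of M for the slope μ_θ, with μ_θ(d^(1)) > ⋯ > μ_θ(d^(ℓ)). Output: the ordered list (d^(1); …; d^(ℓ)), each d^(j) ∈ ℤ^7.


Interval decomposition of M: I[1,1], I[2,2], I[2,3], I[4,6], I[5,5]^2, I[7,7]^3.
HN type (ℓ=4): μ^(1)=9; μ^(2)=11/3; μ^(3)=1; μ^(4)=-11

((1, 1, 0, 0, 0, 0, 0); (0, 0, 0, 1, 1, 1, 0); (0, 1, 1, 0, 2, 0, 0); (0, 0, 0, 0, 0, 0, 3))


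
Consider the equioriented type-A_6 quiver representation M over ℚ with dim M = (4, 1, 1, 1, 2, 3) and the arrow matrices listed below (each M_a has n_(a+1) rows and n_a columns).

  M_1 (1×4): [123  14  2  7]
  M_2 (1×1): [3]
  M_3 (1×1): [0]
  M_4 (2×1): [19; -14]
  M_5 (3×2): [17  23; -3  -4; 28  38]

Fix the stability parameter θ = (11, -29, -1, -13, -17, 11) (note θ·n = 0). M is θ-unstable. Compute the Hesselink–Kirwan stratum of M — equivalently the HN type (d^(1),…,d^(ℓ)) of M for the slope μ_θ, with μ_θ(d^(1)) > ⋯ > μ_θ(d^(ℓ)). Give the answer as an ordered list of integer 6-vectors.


Interval decomposition of M: I[1,1]^3, I[1,3], I[4,6], I[5,6], I[6,6].
HN type (ℓ=5): μ^(1)=11; μ^(2)=-1; μ^(3)=-9; μ^(4)=-15; μ^(5)=-17

((3, 0, 0, 0, 0, 3); (0, 0, 1, 0, 0, 0); (1, 1, 0, 0, 0, 0); (0, 0, 0, 1, 1, 0); (0, 0, 0, 0, 1, 0))


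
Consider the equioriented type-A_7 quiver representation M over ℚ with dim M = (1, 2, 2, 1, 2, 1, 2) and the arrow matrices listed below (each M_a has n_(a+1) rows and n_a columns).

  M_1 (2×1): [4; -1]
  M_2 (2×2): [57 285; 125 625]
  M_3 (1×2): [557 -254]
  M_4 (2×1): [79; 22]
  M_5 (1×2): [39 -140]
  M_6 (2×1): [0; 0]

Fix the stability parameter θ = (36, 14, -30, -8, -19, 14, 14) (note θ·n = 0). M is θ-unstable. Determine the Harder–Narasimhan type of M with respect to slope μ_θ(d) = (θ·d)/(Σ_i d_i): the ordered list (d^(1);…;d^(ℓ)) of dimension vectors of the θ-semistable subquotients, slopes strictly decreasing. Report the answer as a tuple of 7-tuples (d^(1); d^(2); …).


Barcode: M ≅ I[1,6], I[2,2], I[3,3], I[5,5], I[7,7]^2. HN layers by μ_θ (4 steps, strictly decreasing):
  μ^(1)=14; μ^(2)=-7/5; μ^(3)=-19; μ^(4)=-30

((0, 1, 0, 0, 0, 1, 2); (1, 1, 1, 1, 1, 0, 0); (0, 0, 0, 0, 1, 0, 0); (0, 0, 1, 0, 0, 0, 0))


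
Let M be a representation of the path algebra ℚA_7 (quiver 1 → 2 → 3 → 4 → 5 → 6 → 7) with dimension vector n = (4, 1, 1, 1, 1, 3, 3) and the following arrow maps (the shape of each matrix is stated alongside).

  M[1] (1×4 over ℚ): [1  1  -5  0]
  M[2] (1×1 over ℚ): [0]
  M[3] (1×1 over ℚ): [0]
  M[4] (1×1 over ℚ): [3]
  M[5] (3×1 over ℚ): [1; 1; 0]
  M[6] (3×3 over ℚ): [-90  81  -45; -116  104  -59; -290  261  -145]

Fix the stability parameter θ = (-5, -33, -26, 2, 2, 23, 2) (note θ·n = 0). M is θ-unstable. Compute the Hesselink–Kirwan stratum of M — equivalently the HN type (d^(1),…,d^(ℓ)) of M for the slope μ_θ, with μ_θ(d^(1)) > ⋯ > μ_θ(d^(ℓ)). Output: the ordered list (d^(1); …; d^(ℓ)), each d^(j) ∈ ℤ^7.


Barcode: M ≅ I[1,1]^3, I[1,2], I[3,3], I[4,7], I[6,6], I[6,7], I[7,7]. HN layers by μ_θ (6 steps, strictly decreasing):
  μ^(1)=23; μ^(2)=25/2; μ^(3)=2; μ^(4)=-5; μ^(5)=-19; μ^(6)=-26

((0, 0, 0, 0, 0, 1, 0); (0, 0, 0, 0, 0, 2, 2); (0, 0, 0, 1, 1, 0, 1); (3, 0, 0, 0, 0, 0, 0); (1, 1, 0, 0, 0, 0, 0); (0, 0, 1, 0, 0, 0, 0))


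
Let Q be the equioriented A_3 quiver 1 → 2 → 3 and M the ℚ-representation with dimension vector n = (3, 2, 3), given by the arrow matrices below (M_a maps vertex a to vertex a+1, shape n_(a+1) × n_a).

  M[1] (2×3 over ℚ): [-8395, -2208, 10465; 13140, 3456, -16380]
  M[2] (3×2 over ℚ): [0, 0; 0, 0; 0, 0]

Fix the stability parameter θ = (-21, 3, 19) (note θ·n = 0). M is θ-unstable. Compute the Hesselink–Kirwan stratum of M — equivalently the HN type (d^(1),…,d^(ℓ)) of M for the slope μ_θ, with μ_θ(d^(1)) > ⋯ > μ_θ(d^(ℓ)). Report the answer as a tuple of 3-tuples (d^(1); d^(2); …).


Interval decomposition of M: I[1,1]^2, I[1,2], I[2,2], I[3,3]^3.
HN type (ℓ=3): μ^(1)=19; μ^(2)=3; μ^(3)=-21

((0, 0, 3); (0, 2, 0); (3, 0, 0))


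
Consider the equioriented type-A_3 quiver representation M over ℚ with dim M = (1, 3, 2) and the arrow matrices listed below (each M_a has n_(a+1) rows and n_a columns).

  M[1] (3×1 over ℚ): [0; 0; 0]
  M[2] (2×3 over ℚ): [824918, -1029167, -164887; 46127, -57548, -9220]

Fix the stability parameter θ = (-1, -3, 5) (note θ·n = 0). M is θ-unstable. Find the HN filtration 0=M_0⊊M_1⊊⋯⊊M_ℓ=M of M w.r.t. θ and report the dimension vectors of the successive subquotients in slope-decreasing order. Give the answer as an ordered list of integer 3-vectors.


Interval decomposition of M: I[1,1], I[2,2], I[2,3]^2.
HN type (ℓ=3): μ^(1)=5; μ^(2)=-1; μ^(3)=-3

((0, 0, 2); (1, 0, 0); (0, 3, 0))


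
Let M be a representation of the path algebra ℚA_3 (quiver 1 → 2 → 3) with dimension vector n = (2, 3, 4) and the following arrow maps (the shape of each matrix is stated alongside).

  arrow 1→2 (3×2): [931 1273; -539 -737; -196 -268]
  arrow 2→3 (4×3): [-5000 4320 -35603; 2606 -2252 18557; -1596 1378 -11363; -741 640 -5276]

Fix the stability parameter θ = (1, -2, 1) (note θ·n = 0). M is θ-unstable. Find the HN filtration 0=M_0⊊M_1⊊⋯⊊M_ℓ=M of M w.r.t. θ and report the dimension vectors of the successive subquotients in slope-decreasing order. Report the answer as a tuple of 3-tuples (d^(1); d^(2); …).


Barcode: M ≅ I[1,1], I[1,3], I[2,3]^2, I[3,3]. HN layers by μ_θ (3 steps, strictly decreasing):
  μ^(1)=1; μ^(2)=-1/2; μ^(3)=-2

((1, 0, 4); (1, 1, 0); (0, 2, 0))


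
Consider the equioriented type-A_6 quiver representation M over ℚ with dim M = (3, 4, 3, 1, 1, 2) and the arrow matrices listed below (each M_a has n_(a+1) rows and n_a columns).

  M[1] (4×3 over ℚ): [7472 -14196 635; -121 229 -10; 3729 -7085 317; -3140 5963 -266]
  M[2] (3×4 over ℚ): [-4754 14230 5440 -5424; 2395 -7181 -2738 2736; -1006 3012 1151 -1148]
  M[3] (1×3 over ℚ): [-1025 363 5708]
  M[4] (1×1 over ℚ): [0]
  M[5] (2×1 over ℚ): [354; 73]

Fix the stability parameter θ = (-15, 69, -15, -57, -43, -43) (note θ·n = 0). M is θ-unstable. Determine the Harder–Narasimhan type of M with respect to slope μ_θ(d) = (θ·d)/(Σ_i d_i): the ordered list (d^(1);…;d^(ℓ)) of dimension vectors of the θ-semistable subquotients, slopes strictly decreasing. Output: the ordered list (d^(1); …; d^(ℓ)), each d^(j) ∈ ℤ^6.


Interval decomposition of M: I[1,2]^2, I[1,4], I[2,3], I[3,3], I[5,6], I[6,6].
HN type (ℓ=5): μ^(1)=69; μ^(2)=27; μ^(3)=-1; μ^(4)=-15; μ^(5)=-43

((0, 2, 0, 0, 0, 0); (0, 1, 1, 0, 0, 0); (0, 1, 1, 1, 0, 0); (3, 0, 1, 0, 0, 0); (0, 0, 0, 0, 1, 2))


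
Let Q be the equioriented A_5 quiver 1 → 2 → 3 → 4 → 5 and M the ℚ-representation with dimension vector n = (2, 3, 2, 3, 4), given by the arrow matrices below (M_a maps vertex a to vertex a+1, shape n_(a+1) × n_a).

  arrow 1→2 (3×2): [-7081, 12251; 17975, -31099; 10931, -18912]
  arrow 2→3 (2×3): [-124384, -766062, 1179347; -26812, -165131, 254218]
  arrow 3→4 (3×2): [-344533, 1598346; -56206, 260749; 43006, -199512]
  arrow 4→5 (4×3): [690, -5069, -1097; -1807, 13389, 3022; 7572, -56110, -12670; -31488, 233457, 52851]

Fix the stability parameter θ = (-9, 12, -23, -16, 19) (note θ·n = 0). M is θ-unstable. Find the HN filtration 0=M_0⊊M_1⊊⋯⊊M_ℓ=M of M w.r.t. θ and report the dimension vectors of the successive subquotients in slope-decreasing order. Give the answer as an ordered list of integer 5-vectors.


Interval decomposition of M: I[1,5]^2, I[2,2], I[4,4], I[5,5]^2.
HN type (ℓ=4): μ^(1)=19; μ^(2)=12; μ^(3)=-9; μ^(4)=-16

((0, 0, 0, 0, 4); (0, 1, 0, 0, 0); (2, 2, 2, 2, 0); (0, 0, 0, 1, 0))


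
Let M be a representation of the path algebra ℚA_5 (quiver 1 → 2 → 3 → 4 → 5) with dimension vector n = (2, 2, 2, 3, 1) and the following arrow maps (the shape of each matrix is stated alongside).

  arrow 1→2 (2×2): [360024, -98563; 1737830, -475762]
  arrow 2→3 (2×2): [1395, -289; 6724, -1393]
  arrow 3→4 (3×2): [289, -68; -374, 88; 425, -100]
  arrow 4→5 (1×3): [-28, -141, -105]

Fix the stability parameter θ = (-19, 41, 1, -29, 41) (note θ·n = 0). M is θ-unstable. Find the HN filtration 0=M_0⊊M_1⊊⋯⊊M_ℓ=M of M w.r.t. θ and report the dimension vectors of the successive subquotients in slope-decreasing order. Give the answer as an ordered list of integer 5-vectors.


Via rank(M_{q-1}∘⋯∘M_p): M ≅ I[1,3], I[1,5], I[4,4]^2.
μ_θ-semistable layers: μ^(1)=41; μ^(2)=21; μ^(3)=13/3; μ^(4)=-19; μ^(5)=-29

((0, 0, 0, 0, 1); (0, 1, 1, 0, 0); (0, 1, 1, 1, 0); (2, 0, 0, 0, 0); (0, 0, 0, 2, 0))


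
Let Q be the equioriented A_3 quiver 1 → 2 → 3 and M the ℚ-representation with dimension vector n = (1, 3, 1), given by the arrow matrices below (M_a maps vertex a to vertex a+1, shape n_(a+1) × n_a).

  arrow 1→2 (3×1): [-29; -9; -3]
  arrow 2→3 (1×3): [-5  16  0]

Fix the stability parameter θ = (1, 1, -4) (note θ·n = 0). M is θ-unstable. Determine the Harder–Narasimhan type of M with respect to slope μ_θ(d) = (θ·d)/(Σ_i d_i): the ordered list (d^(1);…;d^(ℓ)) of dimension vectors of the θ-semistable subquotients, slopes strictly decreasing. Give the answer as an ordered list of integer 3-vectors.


Interval decomposition of M: I[1,3], I[2,2]^2.
HN type (ℓ=2): μ^(1)=1; μ^(2)=-2/3

((0, 2, 0); (1, 1, 1))


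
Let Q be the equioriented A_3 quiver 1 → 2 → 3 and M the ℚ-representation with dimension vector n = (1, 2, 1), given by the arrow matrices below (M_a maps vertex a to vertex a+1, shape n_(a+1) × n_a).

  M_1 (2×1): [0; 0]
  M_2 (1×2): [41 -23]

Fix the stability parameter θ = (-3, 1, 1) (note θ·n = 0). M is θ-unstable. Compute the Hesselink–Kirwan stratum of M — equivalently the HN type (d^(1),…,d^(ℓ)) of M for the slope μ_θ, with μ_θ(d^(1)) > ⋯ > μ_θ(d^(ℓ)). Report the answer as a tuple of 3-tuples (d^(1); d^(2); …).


Interval decomposition of M: I[1,1], I[2,2], I[2,3].
HN type (ℓ=2): μ^(1)=1; μ^(2)=-3

((0, 2, 1); (1, 0, 0))


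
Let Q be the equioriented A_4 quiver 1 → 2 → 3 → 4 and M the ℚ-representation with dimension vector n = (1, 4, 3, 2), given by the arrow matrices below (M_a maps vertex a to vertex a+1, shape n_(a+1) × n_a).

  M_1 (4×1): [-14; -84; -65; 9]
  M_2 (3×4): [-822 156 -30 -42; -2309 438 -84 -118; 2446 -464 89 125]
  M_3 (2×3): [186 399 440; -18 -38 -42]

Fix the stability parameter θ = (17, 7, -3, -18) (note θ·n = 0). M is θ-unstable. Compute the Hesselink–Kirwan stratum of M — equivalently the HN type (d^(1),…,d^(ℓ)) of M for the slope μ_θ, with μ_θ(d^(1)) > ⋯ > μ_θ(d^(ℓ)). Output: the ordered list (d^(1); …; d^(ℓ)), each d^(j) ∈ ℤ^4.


Barcode: M ≅ I[1,4], I[2,2]^2, I[2,4], I[3,3]. HN layers by μ_θ (4 steps, strictly decreasing):
  μ^(1)=7; μ^(2)=3/4; μ^(3)=-3; μ^(4)=-14/3

((0, 2, 0, 0); (1, 1, 1, 1); (0, 0, 1, 0); (0, 1, 1, 1))


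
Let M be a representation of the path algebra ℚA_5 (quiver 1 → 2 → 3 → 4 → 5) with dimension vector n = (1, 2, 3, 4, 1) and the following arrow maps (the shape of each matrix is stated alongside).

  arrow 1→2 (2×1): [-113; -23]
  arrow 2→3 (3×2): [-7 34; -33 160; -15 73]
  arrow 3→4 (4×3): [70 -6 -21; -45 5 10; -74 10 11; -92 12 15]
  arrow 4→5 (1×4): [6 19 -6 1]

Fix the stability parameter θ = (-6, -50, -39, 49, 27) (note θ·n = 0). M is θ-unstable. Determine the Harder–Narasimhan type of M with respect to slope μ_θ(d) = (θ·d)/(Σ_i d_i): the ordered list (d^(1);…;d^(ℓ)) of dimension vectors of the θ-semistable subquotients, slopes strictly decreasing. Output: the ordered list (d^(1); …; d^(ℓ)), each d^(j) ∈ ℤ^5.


Barcode: M ≅ I[1,3], I[2,5], I[3,4], I[4,4]^2. HN layers by μ_θ (5 steps, strictly decreasing):
  μ^(1)=49; μ^(2)=38; μ^(3)=-95/3; μ^(4)=-39; μ^(5)=-50

((0, 0, 0, 3, 0); (0, 0, 0, 1, 1); (1, 1, 1, 0, 0); (0, 0, 2, 0, 0); (0, 1, 0, 0, 0))


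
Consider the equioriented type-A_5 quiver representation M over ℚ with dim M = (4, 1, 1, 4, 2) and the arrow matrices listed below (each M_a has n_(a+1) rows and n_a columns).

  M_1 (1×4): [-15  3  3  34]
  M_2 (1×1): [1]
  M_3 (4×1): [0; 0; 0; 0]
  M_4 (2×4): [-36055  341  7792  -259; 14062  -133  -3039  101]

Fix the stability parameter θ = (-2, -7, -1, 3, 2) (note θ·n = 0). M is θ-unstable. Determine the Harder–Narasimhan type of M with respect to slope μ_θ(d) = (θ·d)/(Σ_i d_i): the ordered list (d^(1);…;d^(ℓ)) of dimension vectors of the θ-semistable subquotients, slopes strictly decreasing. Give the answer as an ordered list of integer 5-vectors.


Interval decomposition of M: I[1,1]^3, I[1,3], I[4,4]^2, I[4,5]^2.
HN type (ℓ=5): μ^(1)=3; μ^(2)=5/2; μ^(3)=-1; μ^(4)=-2; μ^(5)=-9/2

((0, 0, 0, 2, 0); (0, 0, 0, 2, 2); (0, 0, 1, 0, 0); (3, 0, 0, 0, 0); (1, 1, 0, 0, 0))


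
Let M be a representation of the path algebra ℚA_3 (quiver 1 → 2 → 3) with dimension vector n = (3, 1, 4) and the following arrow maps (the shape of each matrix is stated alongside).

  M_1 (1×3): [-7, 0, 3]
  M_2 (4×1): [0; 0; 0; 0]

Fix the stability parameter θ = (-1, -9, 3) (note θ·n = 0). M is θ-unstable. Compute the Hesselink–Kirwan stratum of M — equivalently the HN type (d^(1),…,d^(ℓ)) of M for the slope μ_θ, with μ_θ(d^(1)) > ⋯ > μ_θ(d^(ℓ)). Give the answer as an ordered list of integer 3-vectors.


Interval decomposition of M: I[1,1]^2, I[1,2], I[3,3]^4.
HN type (ℓ=3): μ^(1)=3; μ^(2)=-1; μ^(3)=-5

((0, 0, 4); (2, 0, 0); (1, 1, 0))


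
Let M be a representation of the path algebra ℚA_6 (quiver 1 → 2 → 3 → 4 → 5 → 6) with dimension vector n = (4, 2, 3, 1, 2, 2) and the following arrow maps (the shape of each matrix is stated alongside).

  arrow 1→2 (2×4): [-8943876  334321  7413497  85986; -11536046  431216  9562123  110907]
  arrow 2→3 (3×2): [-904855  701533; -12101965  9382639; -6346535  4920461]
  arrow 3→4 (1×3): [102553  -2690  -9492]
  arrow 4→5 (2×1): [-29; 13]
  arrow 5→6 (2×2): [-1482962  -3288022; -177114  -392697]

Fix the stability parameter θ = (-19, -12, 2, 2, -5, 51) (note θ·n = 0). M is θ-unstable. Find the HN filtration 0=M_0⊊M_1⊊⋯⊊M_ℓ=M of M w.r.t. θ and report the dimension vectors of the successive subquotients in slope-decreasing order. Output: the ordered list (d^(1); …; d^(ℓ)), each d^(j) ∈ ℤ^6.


Interval decomposition of M: I[1,1]^2, I[1,2], I[1,6], I[3,3]^2, I[5,6].
HN type (ℓ=6): μ^(1)=51; μ^(2)=2; μ^(3)=-1/3; μ^(4)=-5; μ^(5)=-12; μ^(6)=-19

((0, 0, 0, 0, 0, 2); (0, 0, 2, 0, 0, 0); (0, 0, 1, 1, 1, 0); (0, 0, 0, 0, 1, 0); (0, 2, 0, 0, 0, 0); (4, 0, 0, 0, 0, 0))


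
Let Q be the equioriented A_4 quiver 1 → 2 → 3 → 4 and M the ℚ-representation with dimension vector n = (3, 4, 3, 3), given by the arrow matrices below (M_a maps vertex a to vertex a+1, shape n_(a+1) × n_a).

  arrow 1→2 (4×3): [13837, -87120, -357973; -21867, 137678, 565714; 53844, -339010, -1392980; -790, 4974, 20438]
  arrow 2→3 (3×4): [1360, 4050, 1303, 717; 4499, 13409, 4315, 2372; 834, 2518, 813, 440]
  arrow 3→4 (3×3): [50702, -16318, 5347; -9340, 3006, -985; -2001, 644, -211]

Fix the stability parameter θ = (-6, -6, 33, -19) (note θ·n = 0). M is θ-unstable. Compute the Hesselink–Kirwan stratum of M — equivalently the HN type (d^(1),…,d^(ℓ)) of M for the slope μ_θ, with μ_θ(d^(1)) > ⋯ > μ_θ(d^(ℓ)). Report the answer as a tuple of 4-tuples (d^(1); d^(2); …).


Interval decomposition of M: I[1,2], I[1,3], I[1,4], I[2,4], I[4,4].
HN type (ℓ=4): μ^(1)=33; μ^(2)=7; μ^(3)=-6; μ^(4)=-19

((0, 0, 1, 0); (0, 0, 2, 2); (3, 4, 0, 0); (0, 0, 0, 1))


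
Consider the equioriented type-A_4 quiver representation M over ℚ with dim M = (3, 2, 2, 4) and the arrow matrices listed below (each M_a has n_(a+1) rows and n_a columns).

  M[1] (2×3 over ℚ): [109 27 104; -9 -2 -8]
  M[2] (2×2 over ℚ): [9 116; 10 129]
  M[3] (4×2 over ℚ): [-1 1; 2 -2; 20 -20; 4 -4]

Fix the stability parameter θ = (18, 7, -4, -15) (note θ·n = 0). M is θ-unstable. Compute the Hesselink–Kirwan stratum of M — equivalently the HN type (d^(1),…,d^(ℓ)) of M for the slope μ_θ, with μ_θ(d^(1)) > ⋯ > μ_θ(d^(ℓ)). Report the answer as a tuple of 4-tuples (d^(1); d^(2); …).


Interval decomposition of M: I[1,1], I[1,3], I[1,4], I[4,4]^3.
HN type (ℓ=4): μ^(1)=18; μ^(2)=7; μ^(3)=3/2; μ^(4)=-15

((1, 0, 0, 0); (1, 1, 1, 0); (1, 1, 1, 1); (0, 0, 0, 3))


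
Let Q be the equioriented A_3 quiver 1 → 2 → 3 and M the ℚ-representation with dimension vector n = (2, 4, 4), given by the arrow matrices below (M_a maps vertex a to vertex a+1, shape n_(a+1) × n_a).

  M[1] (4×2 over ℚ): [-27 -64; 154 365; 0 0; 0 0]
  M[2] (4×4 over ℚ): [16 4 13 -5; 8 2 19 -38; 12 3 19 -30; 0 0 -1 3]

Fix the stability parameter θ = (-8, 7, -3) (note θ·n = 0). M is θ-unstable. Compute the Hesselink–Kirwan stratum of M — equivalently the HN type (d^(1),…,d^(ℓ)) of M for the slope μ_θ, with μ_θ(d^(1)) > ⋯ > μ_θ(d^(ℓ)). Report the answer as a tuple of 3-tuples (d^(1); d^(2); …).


Via rank(M_{q-1}∘⋯∘M_p): M ≅ I[1,2], I[1,3], I[2,3]^2, I[3,3].
μ_θ-semistable layers: μ^(1)=7; μ^(2)=2; μ^(3)=-3; μ^(4)=-8

((0, 1, 0); (0, 3, 3); (0, 0, 1); (2, 0, 0))


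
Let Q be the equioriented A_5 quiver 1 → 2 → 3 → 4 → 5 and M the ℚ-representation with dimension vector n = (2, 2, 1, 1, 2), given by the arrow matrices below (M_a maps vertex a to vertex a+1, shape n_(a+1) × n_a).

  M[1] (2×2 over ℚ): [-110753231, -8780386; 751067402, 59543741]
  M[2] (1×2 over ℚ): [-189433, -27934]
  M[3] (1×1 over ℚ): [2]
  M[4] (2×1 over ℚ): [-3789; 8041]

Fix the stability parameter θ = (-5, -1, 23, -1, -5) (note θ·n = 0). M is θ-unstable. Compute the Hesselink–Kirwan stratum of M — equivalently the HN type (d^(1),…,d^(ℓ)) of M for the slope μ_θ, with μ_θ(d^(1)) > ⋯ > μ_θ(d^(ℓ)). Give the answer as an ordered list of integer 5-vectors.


Via rank(M_{q-1}∘⋯∘M_p): M ≅ I[1,2], I[1,5], I[5,5].
μ_θ-semistable layers: μ^(1)=17/3; μ^(2)=-1; μ^(3)=-5

((0, 0, 1, 1, 1); (0, 2, 0, 0, 0); (2, 0, 0, 0, 1))


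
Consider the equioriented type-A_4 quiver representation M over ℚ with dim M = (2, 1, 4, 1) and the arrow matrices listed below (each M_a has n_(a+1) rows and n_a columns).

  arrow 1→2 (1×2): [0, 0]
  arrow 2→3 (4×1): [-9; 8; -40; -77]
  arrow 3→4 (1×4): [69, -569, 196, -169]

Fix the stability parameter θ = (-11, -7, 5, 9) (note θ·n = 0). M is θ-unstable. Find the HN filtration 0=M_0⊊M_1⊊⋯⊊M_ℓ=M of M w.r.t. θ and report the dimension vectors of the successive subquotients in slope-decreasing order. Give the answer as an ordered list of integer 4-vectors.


Via rank(M_{q-1}∘⋯∘M_p): M ≅ I[1,1]^2, I[2,3], I[3,3]^2, I[3,4].
μ_θ-semistable layers: μ^(1)=9; μ^(2)=5; μ^(3)=-7; μ^(4)=-11

((0, 0, 0, 1); (0, 0, 4, 0); (0, 1, 0, 0); (2, 0, 0, 0))


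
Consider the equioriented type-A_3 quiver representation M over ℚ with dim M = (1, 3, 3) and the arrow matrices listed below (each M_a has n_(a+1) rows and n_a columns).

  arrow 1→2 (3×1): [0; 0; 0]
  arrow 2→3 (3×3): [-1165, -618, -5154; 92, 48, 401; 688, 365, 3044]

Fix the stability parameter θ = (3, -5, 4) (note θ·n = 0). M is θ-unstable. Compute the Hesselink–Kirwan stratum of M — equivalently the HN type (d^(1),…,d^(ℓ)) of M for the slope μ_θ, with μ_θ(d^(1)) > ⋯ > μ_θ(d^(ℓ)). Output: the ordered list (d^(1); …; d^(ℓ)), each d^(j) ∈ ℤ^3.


Barcode: M ≅ I[1,1], I[2,3]^3. HN layers by μ_θ (3 steps, strictly decreasing):
  μ^(1)=4; μ^(2)=3; μ^(3)=-5

((0, 0, 3); (1, 0, 0); (0, 3, 0))


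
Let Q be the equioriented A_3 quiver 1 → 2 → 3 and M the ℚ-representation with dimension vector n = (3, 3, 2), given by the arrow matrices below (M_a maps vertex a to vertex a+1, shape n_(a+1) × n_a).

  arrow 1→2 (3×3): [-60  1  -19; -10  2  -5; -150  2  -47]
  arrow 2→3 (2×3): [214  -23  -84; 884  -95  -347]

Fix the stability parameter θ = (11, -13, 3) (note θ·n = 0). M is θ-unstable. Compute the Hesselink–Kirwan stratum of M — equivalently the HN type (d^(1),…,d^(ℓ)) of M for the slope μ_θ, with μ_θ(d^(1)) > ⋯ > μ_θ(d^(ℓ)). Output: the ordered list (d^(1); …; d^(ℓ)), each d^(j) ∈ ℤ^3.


Barcode: M ≅ I[1,1], I[1,2], I[1,3], I[2,3]. HN layers by μ_θ (4 steps, strictly decreasing):
  μ^(1)=11; μ^(2)=3; μ^(3)=-1; μ^(4)=-13

((1, 0, 0); (0, 0, 2); (2, 2, 0); (0, 1, 0))


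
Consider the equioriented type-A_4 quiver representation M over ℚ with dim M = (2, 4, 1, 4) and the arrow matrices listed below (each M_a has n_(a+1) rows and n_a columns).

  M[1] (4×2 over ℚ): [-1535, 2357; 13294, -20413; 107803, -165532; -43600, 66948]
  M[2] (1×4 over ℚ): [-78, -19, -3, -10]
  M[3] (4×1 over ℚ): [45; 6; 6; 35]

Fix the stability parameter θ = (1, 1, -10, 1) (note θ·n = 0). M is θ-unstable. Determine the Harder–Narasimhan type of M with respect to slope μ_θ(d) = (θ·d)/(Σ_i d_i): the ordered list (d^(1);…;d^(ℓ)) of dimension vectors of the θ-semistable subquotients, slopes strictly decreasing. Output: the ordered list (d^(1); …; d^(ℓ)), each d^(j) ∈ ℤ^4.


Barcode: M ≅ I[1,2], I[1,4], I[2,2]^2, I[4,4]^3. HN layers by μ_θ (2 steps, strictly decreasing):
  μ^(1)=1; μ^(2)=-8/3

((1, 3, 0, 4); (1, 1, 1, 0))


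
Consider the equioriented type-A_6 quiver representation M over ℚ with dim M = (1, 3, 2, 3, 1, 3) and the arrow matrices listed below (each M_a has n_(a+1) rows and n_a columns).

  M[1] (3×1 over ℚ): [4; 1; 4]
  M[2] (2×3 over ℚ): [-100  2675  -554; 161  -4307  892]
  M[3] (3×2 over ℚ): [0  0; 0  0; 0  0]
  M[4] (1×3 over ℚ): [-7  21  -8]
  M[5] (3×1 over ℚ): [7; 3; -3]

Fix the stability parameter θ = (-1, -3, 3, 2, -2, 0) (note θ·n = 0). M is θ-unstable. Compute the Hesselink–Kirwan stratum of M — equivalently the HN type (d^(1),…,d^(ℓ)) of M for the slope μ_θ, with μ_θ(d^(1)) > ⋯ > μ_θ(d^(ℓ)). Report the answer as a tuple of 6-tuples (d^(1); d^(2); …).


Interval decomposition of M: I[1,3], I[2,2], I[2,3], I[4,4]^2, I[4,6], I[6,6]^2.
HN type (ℓ=5): μ^(1)=3; μ^(2)=2; μ^(3)=0; μ^(4)=-2; μ^(5)=-3

((0, 0, 2, 0, 0, 0); (0, 0, 0, 2, 0, 0); (0, 0, 0, 1, 1, 3); (1, 1, 0, 0, 0, 0); (0, 2, 0, 0, 0, 0))


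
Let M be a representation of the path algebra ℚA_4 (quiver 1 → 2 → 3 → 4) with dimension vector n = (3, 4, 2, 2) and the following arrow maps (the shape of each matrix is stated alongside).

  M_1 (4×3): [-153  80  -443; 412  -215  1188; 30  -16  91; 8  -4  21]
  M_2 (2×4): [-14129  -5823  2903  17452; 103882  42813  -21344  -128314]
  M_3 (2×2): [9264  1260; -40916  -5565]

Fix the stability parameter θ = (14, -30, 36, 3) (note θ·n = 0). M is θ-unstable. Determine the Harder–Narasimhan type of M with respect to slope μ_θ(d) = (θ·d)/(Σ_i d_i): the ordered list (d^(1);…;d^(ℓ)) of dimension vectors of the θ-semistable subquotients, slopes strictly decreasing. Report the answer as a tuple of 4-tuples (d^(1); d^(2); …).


Barcode: M ≅ I[1,2], I[1,3], I[1,4], I[2,2], I[4,4]. HN layers by μ_θ (5 steps, strictly decreasing):
  μ^(1)=36; μ^(2)=39/2; μ^(3)=3; μ^(4)=-8; μ^(5)=-30

((0, 0, 1, 0); (0, 0, 1, 1); (0, 0, 0, 1); (3, 3, 0, 0); (0, 1, 0, 0))


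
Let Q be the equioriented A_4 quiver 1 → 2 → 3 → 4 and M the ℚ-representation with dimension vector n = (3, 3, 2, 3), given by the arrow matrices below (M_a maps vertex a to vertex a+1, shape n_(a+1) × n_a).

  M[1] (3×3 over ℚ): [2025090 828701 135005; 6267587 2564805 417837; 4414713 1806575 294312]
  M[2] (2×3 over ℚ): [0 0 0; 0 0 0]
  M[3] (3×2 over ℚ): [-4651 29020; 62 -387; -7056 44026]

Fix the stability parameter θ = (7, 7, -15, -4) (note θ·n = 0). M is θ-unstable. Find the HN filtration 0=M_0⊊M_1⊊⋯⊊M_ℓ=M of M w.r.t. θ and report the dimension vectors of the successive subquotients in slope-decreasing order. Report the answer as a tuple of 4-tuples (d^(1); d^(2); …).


Via rank(M_{q-1}∘⋯∘M_p): M ≅ I[1,2]^3, I[3,4]^2, I[4,4].
μ_θ-semistable layers: μ^(1)=7; μ^(2)=-4; μ^(3)=-15

((3, 3, 0, 0); (0, 0, 0, 3); (0, 0, 2, 0))


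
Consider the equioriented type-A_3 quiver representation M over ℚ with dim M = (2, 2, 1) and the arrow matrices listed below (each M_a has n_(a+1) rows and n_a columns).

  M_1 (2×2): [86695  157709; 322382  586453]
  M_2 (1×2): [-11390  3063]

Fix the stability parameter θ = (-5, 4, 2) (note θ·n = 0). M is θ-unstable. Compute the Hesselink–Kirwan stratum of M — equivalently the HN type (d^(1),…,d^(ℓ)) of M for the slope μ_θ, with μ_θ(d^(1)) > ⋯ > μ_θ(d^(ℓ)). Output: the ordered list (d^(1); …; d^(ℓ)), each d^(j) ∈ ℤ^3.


Barcode: M ≅ I[1,2], I[1,3]. HN layers by μ_θ (3 steps, strictly decreasing):
  μ^(1)=4; μ^(2)=3; μ^(3)=-5

((0, 1, 0); (0, 1, 1); (2, 0, 0))


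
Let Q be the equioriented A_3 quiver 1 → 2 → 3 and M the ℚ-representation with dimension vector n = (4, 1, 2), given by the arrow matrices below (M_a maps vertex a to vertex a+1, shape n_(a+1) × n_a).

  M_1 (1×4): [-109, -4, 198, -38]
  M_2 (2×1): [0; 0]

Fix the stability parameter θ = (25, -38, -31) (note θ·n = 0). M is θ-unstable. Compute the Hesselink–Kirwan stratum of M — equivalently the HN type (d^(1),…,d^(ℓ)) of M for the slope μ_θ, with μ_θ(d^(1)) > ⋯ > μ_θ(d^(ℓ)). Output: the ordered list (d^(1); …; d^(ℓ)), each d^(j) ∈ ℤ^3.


Barcode: M ≅ I[1,1]^3, I[1,2], I[3,3]^2. HN layers by μ_θ (3 steps, strictly decreasing):
  μ^(1)=25; μ^(2)=-13/2; μ^(3)=-31

((3, 0, 0); (1, 1, 0); (0, 0, 2))
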